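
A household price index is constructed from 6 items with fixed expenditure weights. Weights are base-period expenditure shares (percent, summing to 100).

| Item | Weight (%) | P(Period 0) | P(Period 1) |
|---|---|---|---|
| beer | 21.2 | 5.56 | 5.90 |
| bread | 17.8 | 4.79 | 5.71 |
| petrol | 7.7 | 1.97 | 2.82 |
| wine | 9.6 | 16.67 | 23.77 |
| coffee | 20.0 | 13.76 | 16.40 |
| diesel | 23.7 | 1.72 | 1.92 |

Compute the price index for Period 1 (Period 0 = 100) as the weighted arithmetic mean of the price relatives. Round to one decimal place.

beer: 21.2 × (5.90/5.56) = 21.2 × 1.061151 = 22.4964
bread: 17.8 × (5.71/4.79) = 17.8 × 1.192067 = 21.2188
petrol: 7.7 × (2.82/1.97) = 7.7 × 1.431472 = 11.0223
wine: 9.6 × (23.77/16.67) = 9.6 × 1.425915 = 13.6888
coffee: 20.0 × (16.40/13.76) = 20.0 × 1.191860 = 23.8372
diesel: 23.7 × (1.92/1.72) = 23.7 × 1.116279 = 26.4558
Index = Σ wᵢ·(p₁ᵢ/p₀ᵢ) = 22.4964 + 21.2188 + 11.0223 + 13.6888 + 23.8372 + 26.4558 = 118.7193

118.7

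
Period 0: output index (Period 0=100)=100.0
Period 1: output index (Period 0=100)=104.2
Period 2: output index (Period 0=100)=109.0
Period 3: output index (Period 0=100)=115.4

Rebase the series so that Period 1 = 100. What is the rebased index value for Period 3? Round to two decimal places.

Rebased(Period 3) = 115.4 / 104.2 × 100 = 110.7486

110.75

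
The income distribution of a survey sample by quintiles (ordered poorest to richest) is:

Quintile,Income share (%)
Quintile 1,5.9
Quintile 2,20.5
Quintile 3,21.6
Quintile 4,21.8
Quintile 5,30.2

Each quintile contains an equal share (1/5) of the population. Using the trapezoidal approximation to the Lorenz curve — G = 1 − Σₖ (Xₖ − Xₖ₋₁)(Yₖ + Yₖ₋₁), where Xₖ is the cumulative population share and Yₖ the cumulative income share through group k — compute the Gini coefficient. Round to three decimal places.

0.200

Cumulative income shares Yₖ: 0.0590, 0.2640, 0.4800, 0.6980, 1.0000
Σ (Xₖ−Xₖ₋₁)(Yₖ+Yₖ₋₁) = (1/5)(0.0590+0.0000) + (1/5)(0.2640+0.0590) + (1/5)(0.4800+0.2640) + (1/5)(0.6980+0.4800) + (1/5)(1.0000+0.6980)
  = 0.0118 + 0.0646 + 0.1488 + 0.2356 + 0.3396 = 0.8004
G = 1 − 0.8004 = 0.1996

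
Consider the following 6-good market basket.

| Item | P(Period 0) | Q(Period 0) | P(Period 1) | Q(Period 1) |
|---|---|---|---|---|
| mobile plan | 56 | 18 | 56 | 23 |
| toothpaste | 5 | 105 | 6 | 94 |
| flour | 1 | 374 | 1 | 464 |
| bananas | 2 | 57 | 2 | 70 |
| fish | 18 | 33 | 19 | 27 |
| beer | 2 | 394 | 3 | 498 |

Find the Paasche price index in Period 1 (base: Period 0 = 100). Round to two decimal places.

Paasche price index uses current-period quantities as weights.
ΣP(Period 1)·Q(Period 1) = 56×23 + 6×94 + 1×464 + 2×70 + 19×27 + 3×498 = 1288 + 564 + 464 + 140 + 513 + 1494 = 4463
ΣP(Period 0)·Q(Period 1) = 56×23 + 5×94 + 1×464 + 2×70 + 18×27 + 2×498 = 1288 + 470 + 464 + 140 + 486 + 996 = 3844
Index = 4463 / 3844 × 100 = 116.1030

116.10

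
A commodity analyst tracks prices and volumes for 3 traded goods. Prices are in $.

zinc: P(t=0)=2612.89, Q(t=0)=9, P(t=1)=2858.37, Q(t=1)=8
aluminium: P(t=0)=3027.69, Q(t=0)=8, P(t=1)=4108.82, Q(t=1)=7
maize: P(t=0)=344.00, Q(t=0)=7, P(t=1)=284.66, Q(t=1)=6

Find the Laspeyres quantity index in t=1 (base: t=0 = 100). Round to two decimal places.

88.07

Laspeyres quantity index uses base-period prices as weights.
ΣP(t=0)·Q(t=1) = 2612.89×8 + 3027.69×7 + 344.00×6 = 20903.12 + 21193.83 + 2064 = 44160.95
ΣP(t=0)·Q(t=0) = 2612.89×9 + 3027.69×8 + 344.00×7 = 23516.01 + 24221.52 + 2408 = 50145.53
Index = 44160.95 / 50145.53 × 100 = 88.0656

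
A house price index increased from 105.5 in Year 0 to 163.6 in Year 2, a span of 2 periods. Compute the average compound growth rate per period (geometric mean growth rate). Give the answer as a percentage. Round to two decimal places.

24.53%

Growth factor = (163.6/105.5)^(1/2) = (1.550711)^(1/2) = 1.245275
Growth rate = 1.245275 − 1 = 0.245275 = 24.5275%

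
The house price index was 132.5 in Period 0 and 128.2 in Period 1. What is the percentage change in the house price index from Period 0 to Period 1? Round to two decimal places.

-3.25%

Change = (128.2 − 132.5) / 132.5 × 100
       = -4.3 / 132.5 × 100 = -3.2453%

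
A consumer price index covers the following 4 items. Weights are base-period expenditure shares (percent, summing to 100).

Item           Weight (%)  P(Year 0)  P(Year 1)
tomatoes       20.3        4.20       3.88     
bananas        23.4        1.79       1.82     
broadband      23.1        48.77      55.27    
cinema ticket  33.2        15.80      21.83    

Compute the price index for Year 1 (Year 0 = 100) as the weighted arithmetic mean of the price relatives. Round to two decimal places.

114.59

tomatoes: 20.3 × (3.88/4.20) = 20.3 × 0.923810 = 18.7533
bananas: 23.4 × (1.82/1.79) = 23.4 × 1.016760 = 23.7922
broadband: 23.1 × (55.27/48.77) = 23.1 × 1.133279 = 26.1787
cinema ticket: 33.2 × (21.83/15.80) = 33.2 × 1.381646 = 45.8706
Index = Σ wᵢ·(p₁ᵢ/p₀ᵢ) = 18.7533 + 23.7922 + 26.1787 + 45.8706 = 114.5949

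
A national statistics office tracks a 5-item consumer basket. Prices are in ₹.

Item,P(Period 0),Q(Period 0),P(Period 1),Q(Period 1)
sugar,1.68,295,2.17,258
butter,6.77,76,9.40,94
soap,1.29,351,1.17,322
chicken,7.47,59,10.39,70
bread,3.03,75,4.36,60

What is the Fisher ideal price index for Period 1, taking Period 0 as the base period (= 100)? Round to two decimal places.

Laspeyres component (base-period weights):
ΣP(Period 1)Q(Period 0) = 2.17×295 + 9.40×76 + 1.17×351 + 10.39×59 + 4.36×75 = 640.15 + 714.4 + 410.67 + 613.01 + 327 = 2705.23
ΣP(Period 0)Q(Period 0) = 1.68×295 + 6.77×76 + 1.29×351 + 7.47×59 + 3.03×75 = 495.6 + 514.52 + 452.79 + 440.73 + 227.25 = 2130.89
L = 2705.23 / 2130.89 × 100 = 126.9531
Paasche component (current-period weights):
ΣP(Period 1)Q(Period 1) = 2.17×258 + 9.40×94 + 1.17×322 + 10.39×70 + 4.36×60 = 559.86 + 883.6 + 376.74 + 727.3 + 261.6 = 2809.1
ΣP(Period 0)Q(Period 1) = 1.68×258 + 6.77×94 + 1.29×322 + 7.47×70 + 3.03×60 = 433.44 + 636.38 + 415.38 + 522.9 + 181.8 = 2189.9
P = 2809.1 / 2189.9 × 100 = 128.2753
Fisher = √(L × P) = √(126.9531 × 128.2753) = 127.6124

127.61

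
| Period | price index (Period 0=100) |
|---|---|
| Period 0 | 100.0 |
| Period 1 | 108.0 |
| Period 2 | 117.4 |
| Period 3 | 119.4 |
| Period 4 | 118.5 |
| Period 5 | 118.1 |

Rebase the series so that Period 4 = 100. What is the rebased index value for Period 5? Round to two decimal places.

Rebased(Period 5) = 118.1 / 118.5 × 100 = 99.6624

99.66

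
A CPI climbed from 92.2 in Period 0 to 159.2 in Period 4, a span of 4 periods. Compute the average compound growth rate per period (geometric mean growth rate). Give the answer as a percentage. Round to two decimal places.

14.63%

Growth factor = (159.2/92.2)^(1/4) = (1.726681)^(1/4) = 1.146313
Growth rate = 1.146313 − 1 = 0.146313 = 14.6313%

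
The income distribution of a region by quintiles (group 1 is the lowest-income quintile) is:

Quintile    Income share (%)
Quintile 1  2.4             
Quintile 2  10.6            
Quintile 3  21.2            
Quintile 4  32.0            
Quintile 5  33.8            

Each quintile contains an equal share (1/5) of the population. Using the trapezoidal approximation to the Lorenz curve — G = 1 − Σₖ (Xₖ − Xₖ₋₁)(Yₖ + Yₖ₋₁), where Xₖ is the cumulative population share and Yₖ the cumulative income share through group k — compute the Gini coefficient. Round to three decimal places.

0.337

Cumulative income shares Yₖ: 0.0240, 0.1300, 0.3420, 0.6620, 1.0000
Σ (Xₖ−Xₖ₋₁)(Yₖ+Yₖ₋₁) = (1/5)(0.0240+0.0000) + (1/5)(0.1300+0.0240) + (1/5)(0.3420+0.1300) + (1/5)(0.6620+0.3420) + (1/5)(1.0000+0.6620)
  = 0.0048 + 0.0308 + 0.0944 + 0.2008 + 0.3324 = 0.6632
G = 1 − 0.6632 = 0.3368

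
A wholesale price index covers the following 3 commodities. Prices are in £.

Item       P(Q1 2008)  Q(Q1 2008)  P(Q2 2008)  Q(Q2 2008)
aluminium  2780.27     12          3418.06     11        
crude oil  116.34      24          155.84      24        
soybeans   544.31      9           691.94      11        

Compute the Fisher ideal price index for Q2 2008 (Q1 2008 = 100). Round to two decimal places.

124.27

Laspeyres component (base-period weights):
ΣP(Q2 2008)Q(Q1 2008) = 3418.06×12 + 155.84×24 + 691.94×9 = 41016.72 + 3740.16 + 6227.46 = 50984.34
ΣP(Q1 2008)Q(Q1 2008) = 2780.27×12 + 116.34×24 + 544.31×9 = 33363.24 + 2792.16 + 4898.79 = 41054.19
L = 50984.34 / 41054.19 × 100 = 124.1879
Paasche component (current-period weights):
ΣP(Q2 2008)Q(Q2 2008) = 3418.06×11 + 155.84×24 + 691.94×11 = 37598.66 + 3740.16 + 7611.34 = 48950.16
ΣP(Q1 2008)Q(Q2 2008) = 2780.27×11 + 116.34×24 + 544.31×11 = 30582.97 + 2792.16 + 5987.41 = 39362.54
P = 48950.16 / 39362.54 × 100 = 124.3572
Fisher = √(L × P) = √(124.1879 × 124.3572) = 124.2725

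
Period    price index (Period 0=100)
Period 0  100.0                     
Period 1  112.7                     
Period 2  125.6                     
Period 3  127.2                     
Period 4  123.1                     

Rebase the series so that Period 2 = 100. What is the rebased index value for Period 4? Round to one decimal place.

98.0

Rebased(Period 4) = 123.1 / 125.6 × 100 = 98.0096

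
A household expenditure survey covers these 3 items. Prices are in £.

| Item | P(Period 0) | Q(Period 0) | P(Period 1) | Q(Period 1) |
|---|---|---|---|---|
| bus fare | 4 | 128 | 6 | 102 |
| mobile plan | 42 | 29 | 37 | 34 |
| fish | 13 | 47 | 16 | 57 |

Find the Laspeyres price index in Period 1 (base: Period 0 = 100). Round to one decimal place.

Laspeyres price index uses base-period quantities as weights.
ΣP(Period 1)·Q(Period 0) = 6×128 + 37×29 + 16×47 = 768 + 1073 + 752 = 2593
ΣP(Period 0)·Q(Period 0) = 4×128 + 42×29 + 13×47 = 512 + 1218 + 611 = 2341
Index = 2593 / 2341 × 100 = 110.7646

110.8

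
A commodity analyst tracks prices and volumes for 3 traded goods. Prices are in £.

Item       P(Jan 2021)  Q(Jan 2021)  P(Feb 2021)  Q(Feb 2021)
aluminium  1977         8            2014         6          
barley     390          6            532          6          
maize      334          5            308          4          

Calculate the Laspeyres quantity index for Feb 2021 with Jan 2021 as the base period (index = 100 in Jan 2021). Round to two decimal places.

78.37

Laspeyres quantity index uses base-period prices as weights.
ΣP(Jan 2021)·Q(Feb 2021) = 1977×6 + 390×6 + 334×4 = 11862 + 2340 + 1336 = 15538
ΣP(Jan 2021)·Q(Jan 2021) = 1977×8 + 390×6 + 334×5 = 15816 + 2340 + 1670 = 19826
Index = 15538 / 19826 × 100 = 78.3718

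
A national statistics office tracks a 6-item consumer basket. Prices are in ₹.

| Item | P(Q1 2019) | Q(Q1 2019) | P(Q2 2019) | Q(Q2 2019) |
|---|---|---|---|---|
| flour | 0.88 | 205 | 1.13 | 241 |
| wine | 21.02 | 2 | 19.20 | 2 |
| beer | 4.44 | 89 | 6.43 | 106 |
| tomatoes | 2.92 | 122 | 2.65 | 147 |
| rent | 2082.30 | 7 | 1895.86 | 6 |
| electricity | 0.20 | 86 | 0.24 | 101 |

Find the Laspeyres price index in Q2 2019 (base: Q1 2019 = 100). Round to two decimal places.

92.87

Laspeyres price index uses base-period quantities as weights.
ΣP(Q2 2019)·Q(Q1 2019) = 1.13×205 + 19.20×2 + 6.43×89 + 2.65×122 + 1895.86×7 + 0.24×86 = 231.65 + 38.4 + 572.27 + 323.3 + 13271.02 + 20.64 = 14457.28
ΣP(Q1 2019)·Q(Q1 2019) = 0.88×205 + 21.02×2 + 4.44×89 + 2.92×122 + 2082.30×7 + 0.20×86 = 180.4 + 42.04 + 395.16 + 356.24 + 14576.1 + 17.2 = 15567.14
Index = 14457.28 / 15567.14 × 100 = 92.8705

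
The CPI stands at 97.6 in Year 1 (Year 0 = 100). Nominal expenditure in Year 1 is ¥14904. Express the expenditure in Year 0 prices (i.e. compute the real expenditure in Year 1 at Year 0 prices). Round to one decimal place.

Real = Nominal ÷ (Index/100) = 14904 ÷ (97.6/100)
     = 14904 ÷ 0.976 = 15270.4918

15270.5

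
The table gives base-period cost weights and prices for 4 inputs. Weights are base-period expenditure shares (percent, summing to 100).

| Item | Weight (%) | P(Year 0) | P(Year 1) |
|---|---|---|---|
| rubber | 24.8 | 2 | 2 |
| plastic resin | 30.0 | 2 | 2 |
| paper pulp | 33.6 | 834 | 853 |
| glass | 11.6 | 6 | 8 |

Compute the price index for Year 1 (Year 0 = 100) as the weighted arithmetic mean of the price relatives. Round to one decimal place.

104.6

rubber: 24.8 × (2/2) = 24.8 × 1.000000 = 24.8000
plastic resin: 30.0 × (2/2) = 30.0 × 1.000000 = 30.0000
paper pulp: 33.6 × (853/834) = 33.6 × 1.022782 = 34.3655
glass: 11.6 × (8/6) = 11.6 × 1.333333 = 15.4667
Index = Σ wᵢ·(p₁ᵢ/p₀ᵢ) = 24.8000 + 30.0000 + 34.3655 + 15.4667 = 104.6321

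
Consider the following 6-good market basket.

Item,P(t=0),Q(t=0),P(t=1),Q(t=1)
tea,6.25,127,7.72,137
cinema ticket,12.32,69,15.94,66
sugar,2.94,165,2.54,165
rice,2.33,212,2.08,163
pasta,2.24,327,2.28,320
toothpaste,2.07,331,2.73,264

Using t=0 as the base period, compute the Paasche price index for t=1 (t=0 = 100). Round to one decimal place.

113.7

Paasche price index uses current-period quantities as weights.
ΣP(t=1)·Q(t=1) = 7.72×137 + 15.94×66 + 2.54×165 + 2.08×163 + 2.28×320 + 2.73×264 = 1057.64 + 1052.04 + 419.1 + 339.04 + 729.6 + 720.72 = 4318.14
ΣP(t=0)·Q(t=1) = 6.25×137 + 12.32×66 + 2.94×165 + 2.33×163 + 2.24×320 + 2.07×264 = 856.25 + 813.12 + 485.1 + 379.79 + 716.8 + 546.48 = 3797.54
Index = 4318.14 / 3797.54 × 100 = 113.7089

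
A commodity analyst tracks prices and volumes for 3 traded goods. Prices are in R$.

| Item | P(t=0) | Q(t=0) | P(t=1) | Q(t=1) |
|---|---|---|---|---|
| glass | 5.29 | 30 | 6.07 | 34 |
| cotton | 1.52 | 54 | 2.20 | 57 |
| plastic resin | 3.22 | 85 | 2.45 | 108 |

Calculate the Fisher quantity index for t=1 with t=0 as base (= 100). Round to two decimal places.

118.26

Laspeyres component (base-period weights):
ΣP(t=0)Q(t=1) = 5.29×34 + 1.52×57 + 3.22×108 = 179.86 + 86.64 + 347.76 = 614.26
ΣP(t=0)Q(t=0) = 5.29×30 + 1.52×54 + 3.22×85 = 158.7 + 82.08 + 273.7 = 514.48
L = 614.26 / 514.48 × 100 = 119.3943
Paasche component (current-period weights):
ΣP(t=1)Q(t=1) = 6.07×34 + 2.20×57 + 2.45×108 = 206.38 + 125.4 + 264.6 = 596.38
ΣP(t=1)Q(t=0) = 6.07×30 + 2.20×54 + 2.45×85 = 182.1 + 118.8 + 208.25 = 509.15
P = 596.38 / 509.15 × 100 = 117.1325
Fisher = √(L × P) = √(119.3943 × 117.1325) = 118.2580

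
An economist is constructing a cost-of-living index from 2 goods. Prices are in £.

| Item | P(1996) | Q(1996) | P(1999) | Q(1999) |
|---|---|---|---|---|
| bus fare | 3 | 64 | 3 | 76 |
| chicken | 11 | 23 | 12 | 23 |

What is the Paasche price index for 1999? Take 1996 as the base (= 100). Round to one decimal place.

104.8

Paasche price index uses current-period quantities as weights.
ΣP(1999)·Q(1999) = 3×76 + 12×23 = 228 + 276 = 504
ΣP(1996)·Q(1999) = 3×76 + 11×23 = 228 + 253 = 481
Index = 504 / 481 × 100 = 104.7817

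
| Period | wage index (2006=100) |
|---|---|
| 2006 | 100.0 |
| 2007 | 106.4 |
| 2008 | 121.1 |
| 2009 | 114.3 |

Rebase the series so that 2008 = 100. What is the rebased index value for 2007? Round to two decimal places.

Rebased(2007) = 106.4 / 121.1 × 100 = 87.8613

87.86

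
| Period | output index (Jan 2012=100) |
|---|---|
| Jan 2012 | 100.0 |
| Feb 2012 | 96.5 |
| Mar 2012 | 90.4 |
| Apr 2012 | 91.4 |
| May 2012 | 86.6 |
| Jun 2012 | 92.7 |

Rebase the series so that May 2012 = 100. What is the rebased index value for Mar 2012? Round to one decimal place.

Rebased(Mar 2012) = 90.4 / 86.6 × 100 = 104.3880

104.4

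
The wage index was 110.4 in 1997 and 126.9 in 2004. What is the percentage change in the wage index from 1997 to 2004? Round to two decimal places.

14.95%

Change = (126.9 − 110.4) / 110.4 × 100
       = 16.5 / 110.4 × 100 = 14.9457%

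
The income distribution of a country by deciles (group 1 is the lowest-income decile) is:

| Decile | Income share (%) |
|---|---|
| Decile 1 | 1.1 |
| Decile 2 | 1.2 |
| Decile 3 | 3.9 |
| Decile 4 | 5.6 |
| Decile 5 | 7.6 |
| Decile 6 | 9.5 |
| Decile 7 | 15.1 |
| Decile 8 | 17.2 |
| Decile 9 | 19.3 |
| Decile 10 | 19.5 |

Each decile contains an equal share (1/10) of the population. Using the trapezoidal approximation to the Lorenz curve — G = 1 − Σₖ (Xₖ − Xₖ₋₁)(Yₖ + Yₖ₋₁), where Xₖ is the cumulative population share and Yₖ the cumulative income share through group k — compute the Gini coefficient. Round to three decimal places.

0.389

Cumulative income shares Yₖ: 0.0110, 0.0230, 0.0620, 0.1180, 0.1940, 0.2890, 0.4400, 0.6120, 0.8050, 1.0000
Σ (Xₖ−Xₖ₋₁)(Yₖ+Yₖ₋₁) = (1/10)(0.0110+0.0000) + (1/10)(0.0230+0.0110) + (1/10)(0.0620+0.0230) + (1/10)(0.1180+0.0620) + (1/10)(0.1940+0.1180) + (1/10)(0.2890+0.1940) + (1/10)(0.4400+0.2890) + (1/10)(0.6120+0.4400) + (1/10)(0.8050+0.6120) + (1/10)(1.0000+0.8050)
  = 0.0011 + 0.0034 + 0.0085 + 0.0180 + 0.0312 + 0.0483 + 0.0729 + 0.1052 + 0.1417 + 0.1805 = 0.6108
G = 1 − 0.6108 = 0.3892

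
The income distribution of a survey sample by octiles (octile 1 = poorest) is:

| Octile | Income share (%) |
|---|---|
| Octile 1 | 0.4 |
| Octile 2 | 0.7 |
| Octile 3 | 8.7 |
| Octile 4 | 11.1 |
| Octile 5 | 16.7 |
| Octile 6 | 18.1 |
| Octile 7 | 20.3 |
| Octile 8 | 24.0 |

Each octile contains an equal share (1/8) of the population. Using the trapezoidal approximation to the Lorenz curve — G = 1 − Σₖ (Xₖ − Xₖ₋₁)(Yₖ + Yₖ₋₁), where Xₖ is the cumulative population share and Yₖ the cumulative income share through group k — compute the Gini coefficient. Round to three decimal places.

Cumulative income shares Yₖ: 0.0040, 0.0110, 0.0980, 0.2090, 0.3760, 0.5570, 0.7600, 1.0000
Σ (Xₖ−Xₖ₋₁)(Yₖ+Yₖ₋₁) = (1/8)(0.0040+0.0000) + (1/8)(0.0110+0.0040) + (1/8)(0.0980+0.0110) + (1/8)(0.2090+0.0980) + (1/8)(0.3760+0.2090) + (1/8)(0.5570+0.3760) + (1/8)(0.7600+0.5570) + (1/8)(1.0000+0.7600)
  = 0.0005 + 0.0019 + 0.0136 + 0.0384 + 0.0731 + 0.1166 + 0.1646 + 0.2200 = 0.6288
G = 1 − 0.6288 = 0.3712

0.371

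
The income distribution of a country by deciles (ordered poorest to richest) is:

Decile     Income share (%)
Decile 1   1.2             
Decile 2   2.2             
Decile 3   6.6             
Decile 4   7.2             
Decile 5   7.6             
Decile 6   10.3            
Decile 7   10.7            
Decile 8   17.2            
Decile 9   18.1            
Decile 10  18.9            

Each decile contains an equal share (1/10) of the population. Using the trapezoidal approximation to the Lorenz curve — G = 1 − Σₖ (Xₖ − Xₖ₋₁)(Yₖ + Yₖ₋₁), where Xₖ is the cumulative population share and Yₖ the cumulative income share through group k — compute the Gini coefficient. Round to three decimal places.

0.337

Cumulative income shares Yₖ: 0.0120, 0.0340, 0.1000, 0.1720, 0.2480, 0.3510, 0.4580, 0.6300, 0.8110, 1.0000
Σ (Xₖ−Xₖ₋₁)(Yₖ+Yₖ₋₁) = (1/10)(0.0120+0.0000) + (1/10)(0.0340+0.0120) + (1/10)(0.1000+0.0340) + (1/10)(0.1720+0.1000) + (1/10)(0.2480+0.1720) + (1/10)(0.3510+0.2480) + (1/10)(0.4580+0.3510) + (1/10)(0.6300+0.4580) + (1/10)(0.8110+0.6300) + (1/10)(1.0000+0.8110)
  = 0.0012 + 0.0046 + 0.0134 + 0.0272 + 0.0420 + 0.0599 + 0.0809 + 0.1088 + 0.1441 + 0.1811 = 0.6632
G = 1 − 0.6632 = 0.3368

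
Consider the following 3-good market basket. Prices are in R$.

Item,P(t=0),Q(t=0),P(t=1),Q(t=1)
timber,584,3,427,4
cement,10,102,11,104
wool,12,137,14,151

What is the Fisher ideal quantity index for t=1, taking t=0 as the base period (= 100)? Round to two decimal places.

116.20

Laspeyres component (base-period weights):
ΣP(t=0)Q(t=1) = 584×4 + 10×104 + 12×151 = 2336 + 1040 + 1812 = 5188
ΣP(t=0)Q(t=0) = 584×3 + 10×102 + 12×137 = 1752 + 1020 + 1644 = 4416
L = 5188 / 4416 × 100 = 117.4819
Paasche component (current-period weights):
ΣP(t=1)Q(t=1) = 427×4 + 11×104 + 14×151 = 1708 + 1144 + 2114 = 4966
ΣP(t=1)Q(t=0) = 427×3 + 11×102 + 14×137 = 1281 + 1122 + 1918 = 4321
P = 4966 / 4321 × 100 = 114.9271
Fisher = √(L × P) = √(117.4819 × 114.9271) = 116.1975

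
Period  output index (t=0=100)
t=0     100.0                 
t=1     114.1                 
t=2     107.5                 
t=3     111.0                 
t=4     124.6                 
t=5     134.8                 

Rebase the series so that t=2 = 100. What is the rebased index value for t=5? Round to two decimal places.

Rebased(t=5) = 134.8 / 107.5 × 100 = 125.3953

125.40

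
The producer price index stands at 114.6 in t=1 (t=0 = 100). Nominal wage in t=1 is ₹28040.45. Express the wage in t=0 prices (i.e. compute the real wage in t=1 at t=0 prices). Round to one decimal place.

24468.1

Real = Nominal ÷ (Index/100) = 28040.45 ÷ (114.6/100)
     = 28040.45 ÷ 1.146 = 24468.1065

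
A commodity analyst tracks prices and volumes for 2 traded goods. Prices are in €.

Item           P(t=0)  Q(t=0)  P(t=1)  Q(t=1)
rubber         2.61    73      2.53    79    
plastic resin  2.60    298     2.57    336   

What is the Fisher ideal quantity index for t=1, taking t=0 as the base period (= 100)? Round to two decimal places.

111.86

Laspeyres component (base-period weights):
ΣP(t=0)Q(t=1) = 2.61×79 + 2.60×336 = 206.19 + 873.6 = 1079.79
ΣP(t=0)Q(t=0) = 2.61×73 + 2.60×298 = 190.53 + 774.8 = 965.33
L = 1079.79 / 965.33 × 100 = 111.8571
Paasche component (current-period weights):
ΣP(t=1)Q(t=1) = 2.53×79 + 2.57×336 = 199.87 + 863.52 = 1063.39
ΣP(t=1)Q(t=0) = 2.53×73 + 2.57×298 = 184.69 + 765.86 = 950.55
P = 1063.39 / 950.55 × 100 = 111.8710
Fisher = √(L × P) = √(111.8571 × 111.8710) = 111.8641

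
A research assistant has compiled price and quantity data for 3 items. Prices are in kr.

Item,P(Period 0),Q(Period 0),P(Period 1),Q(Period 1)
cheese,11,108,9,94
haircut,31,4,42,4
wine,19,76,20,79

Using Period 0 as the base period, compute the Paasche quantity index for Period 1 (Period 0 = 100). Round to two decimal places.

Paasche quantity index uses current-period prices as weights.
ΣP(Period 1)·Q(Period 1) = 9×94 + 42×4 + 20×79 = 846 + 168 + 1580 = 2594
ΣP(Period 1)·Q(Period 0) = 9×108 + 42×4 + 20×76 = 972 + 168 + 1520 = 2660
Index = 2594 / 2660 × 100 = 97.5188

97.52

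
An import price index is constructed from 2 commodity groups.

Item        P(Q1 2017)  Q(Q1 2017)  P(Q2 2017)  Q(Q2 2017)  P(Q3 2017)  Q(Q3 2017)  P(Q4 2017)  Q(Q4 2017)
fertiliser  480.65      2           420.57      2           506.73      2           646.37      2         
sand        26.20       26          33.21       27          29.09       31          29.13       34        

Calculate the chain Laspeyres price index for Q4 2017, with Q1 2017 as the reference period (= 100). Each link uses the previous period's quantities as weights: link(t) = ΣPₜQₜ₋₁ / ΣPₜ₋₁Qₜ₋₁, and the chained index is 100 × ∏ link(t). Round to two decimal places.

123.16

Link Q1 2017→Q2 2017:
ΣP(Q2 2017)Q(Q1 2017) = 420.57×2 + 33.21×26 = 841.14 + 863.46 = 1704.6
ΣP(Q1 2017)Q(Q1 2017) = 480.65×2 + 26.20×26 = 961.3 + 681.2 = 1642.5
link = 1704.6/1642.5 = 1.037808
Link Q2 2017→Q3 2017:
ΣP(Q3 2017)Q(Q2 2017) = 506.73×2 + 29.09×27 = 1013.46 + 785.43 = 1798.89
ΣP(Q2 2017)Q(Q2 2017) = 420.57×2 + 33.21×27 = 841.14 + 896.67 = 1737.81
link = 1798.89/1737.81 = 1.035148
Link Q3 2017→Q4 2017:
ΣP(Q4 2017)Q(Q3 2017) = 646.37×2 + 29.13×31 = 1292.74 + 903.03 = 2195.77
ΣP(Q3 2017)Q(Q3 2017) = 506.73×2 + 29.09×31 = 1013.46 + 901.79 = 1915.25
link = 2195.77/1915.25 = 1.146467
Chained index = 100 × 1.037808 × 1.035148 × 1.146467 = 123.1632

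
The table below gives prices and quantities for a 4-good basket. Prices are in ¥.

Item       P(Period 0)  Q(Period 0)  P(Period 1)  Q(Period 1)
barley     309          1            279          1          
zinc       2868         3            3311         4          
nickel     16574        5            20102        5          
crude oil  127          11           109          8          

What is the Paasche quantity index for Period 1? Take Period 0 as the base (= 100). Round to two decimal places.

Paasche quantity index uses current-period prices as weights.
ΣP(Period 1)·Q(Period 1) = 279×1 + 3311×4 + 20102×5 + 109×8 = 279 + 13244 + 100510 + 872 = 114905
ΣP(Period 1)·Q(Period 0) = 279×1 + 3311×3 + 20102×5 + 109×11 = 279 + 9933 + 100510 + 1199 = 111921
Index = 114905 / 111921 × 100 = 102.6662

102.67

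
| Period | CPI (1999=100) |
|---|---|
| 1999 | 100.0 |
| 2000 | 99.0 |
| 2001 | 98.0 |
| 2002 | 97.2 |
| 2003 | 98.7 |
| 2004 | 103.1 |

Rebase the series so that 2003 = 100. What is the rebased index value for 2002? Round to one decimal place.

Rebased(2002) = 97.2 / 98.7 × 100 = 98.4802

98.5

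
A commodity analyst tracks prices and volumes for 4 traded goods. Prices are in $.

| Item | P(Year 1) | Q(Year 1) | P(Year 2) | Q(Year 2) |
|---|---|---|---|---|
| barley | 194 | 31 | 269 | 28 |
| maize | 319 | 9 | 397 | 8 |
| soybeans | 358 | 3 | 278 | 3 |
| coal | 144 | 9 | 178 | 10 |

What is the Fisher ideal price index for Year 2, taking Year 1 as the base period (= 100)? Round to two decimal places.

Laspeyres component (base-period weights):
ΣP(Year 2)Q(Year 1) = 269×31 + 397×9 + 278×3 + 178×9 = 8339 + 3573 + 834 + 1602 = 14348
ΣP(Year 1)Q(Year 1) = 194×31 + 319×9 + 358×3 + 144×9 = 6014 + 2871 + 1074 + 1296 = 11255
L = 14348 / 11255 × 100 = 127.4811
Paasche component (current-period weights):
ΣP(Year 2)Q(Year 2) = 269×28 + 397×8 + 278×3 + 178×10 = 7532 + 3176 + 834 + 1780 = 13322
ΣP(Year 1)Q(Year 2) = 194×28 + 319×8 + 358×3 + 144×10 = 5432 + 2552 + 1074 + 1440 = 10498
P = 13322 / 10498 × 100 = 126.9004
Fisher = √(L × P) = √(127.4811 × 126.9004) = 127.1904

127.19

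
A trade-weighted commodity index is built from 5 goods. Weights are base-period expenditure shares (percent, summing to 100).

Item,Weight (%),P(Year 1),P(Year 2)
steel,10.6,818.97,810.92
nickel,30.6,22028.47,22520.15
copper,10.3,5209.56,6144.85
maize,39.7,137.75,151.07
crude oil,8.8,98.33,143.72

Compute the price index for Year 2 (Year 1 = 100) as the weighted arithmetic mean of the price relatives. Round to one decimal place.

110.3

steel: 10.6 × (810.92/818.97) = 10.6 × 0.990171 = 10.4958
nickel: 30.6 × (22520.15/22028.47) = 30.6 × 1.022320 = 31.2830
copper: 10.3 × (6144.85/5209.56) = 10.3 × 1.179533 = 12.1492
maize: 39.7 × (151.07/137.75) = 39.7 × 1.096697 = 43.5389
crude oil: 8.8 × (143.72/98.33) = 8.8 × 1.461609 = 12.8622
Index = Σ wᵢ·(p₁ᵢ/p₀ᵢ) = 10.4958 + 31.2830 + 12.1492 + 43.5389 + 12.8622 = 110.3290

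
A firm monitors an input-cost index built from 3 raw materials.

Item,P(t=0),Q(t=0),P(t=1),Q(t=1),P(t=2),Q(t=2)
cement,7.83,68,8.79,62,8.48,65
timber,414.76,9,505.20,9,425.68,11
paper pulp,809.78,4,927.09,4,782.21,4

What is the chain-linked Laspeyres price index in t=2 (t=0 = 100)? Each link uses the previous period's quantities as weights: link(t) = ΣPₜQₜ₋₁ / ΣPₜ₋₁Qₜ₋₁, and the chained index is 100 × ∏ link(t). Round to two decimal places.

Link t=0→t=1:
ΣP(t=1)Q(t=0) = 8.79×68 + 505.20×9 + 927.09×4 = 597.72 + 4546.8 + 3708.36 = 8852.88
ΣP(t=0)Q(t=0) = 7.83×68 + 414.76×9 + 809.78×4 = 532.44 + 3732.84 + 3239.12 = 7504.4
link = 8852.88/7504.4 = 1.179692
Link t=1→t=2:
ΣP(t=2)Q(t=1) = 8.48×62 + 425.68×9 + 782.21×4 = 525.76 + 3831.12 + 3128.84 = 7485.72
ΣP(t=1)Q(t=1) = 8.79×62 + 505.20×9 + 927.09×4 = 544.98 + 4546.8 + 3708.36 = 8800.14
link = 7485.72/8800.14 = 0.850636
Chained index = 100 × 1.179692 × 0.850636 = 100.3489

100.35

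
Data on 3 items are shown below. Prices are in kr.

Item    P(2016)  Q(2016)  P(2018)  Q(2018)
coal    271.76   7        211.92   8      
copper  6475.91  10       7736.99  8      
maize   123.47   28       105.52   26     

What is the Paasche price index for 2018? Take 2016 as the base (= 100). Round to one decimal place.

Paasche price index uses current-period quantities as weights.
ΣP(2018)·Q(2018) = 211.92×8 + 7736.99×8 + 105.52×26 = 1695.36 + 61895.92 + 2743.52 = 66334.8
ΣP(2016)·Q(2018) = 271.76×8 + 6475.91×8 + 123.47×26 = 2174.08 + 51807.28 + 3210.22 = 57191.58
Index = 66334.8 / 57191.58 × 100 = 115.9870

116.0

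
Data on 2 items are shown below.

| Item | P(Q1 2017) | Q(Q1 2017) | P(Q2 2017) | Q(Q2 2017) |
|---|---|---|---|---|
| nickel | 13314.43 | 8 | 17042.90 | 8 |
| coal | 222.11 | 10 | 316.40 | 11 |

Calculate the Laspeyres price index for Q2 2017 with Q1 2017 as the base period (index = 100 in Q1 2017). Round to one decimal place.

Laspeyres price index uses base-period quantities as weights.
ΣP(Q2 2017)·Q(Q1 2017) = 17042.90×8 + 316.40×10 = 136343.2 + 3164 = 139507.2
ΣP(Q1 2017)·Q(Q1 2017) = 13314.43×8 + 222.11×10 = 106515.44 + 2221.1 = 108736.54
Index = 139507.2 / 108736.54 × 100 = 128.2984

128.3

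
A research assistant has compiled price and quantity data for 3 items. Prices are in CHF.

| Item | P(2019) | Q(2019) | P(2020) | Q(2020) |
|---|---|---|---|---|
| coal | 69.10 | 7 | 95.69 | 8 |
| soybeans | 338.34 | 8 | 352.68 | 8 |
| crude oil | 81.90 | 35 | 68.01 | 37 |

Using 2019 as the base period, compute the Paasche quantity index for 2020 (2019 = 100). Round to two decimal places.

Paasche quantity index uses current-period prices as weights.
ΣP(2020)·Q(2020) = 95.69×8 + 352.68×8 + 68.01×37 = 765.52 + 2821.44 + 2516.37 = 6103.33
ΣP(2020)·Q(2019) = 95.69×7 + 352.68×8 + 68.01×35 = 669.83 + 2821.44 + 2380.35 = 5871.62
Index = 6103.33 / 5871.62 × 100 = 103.9463

103.95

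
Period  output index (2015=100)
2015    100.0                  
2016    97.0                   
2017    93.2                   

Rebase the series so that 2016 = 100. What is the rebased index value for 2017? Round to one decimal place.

Rebased(2017) = 93.2 / 97.0 × 100 = 96.0825

96.1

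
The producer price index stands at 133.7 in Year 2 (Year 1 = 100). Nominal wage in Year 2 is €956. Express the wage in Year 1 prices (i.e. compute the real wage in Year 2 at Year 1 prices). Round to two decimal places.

Real = Nominal ÷ (Index/100) = 956 ÷ (133.7/100)
     = 956 ÷ 1.337 = 715.0337

715.03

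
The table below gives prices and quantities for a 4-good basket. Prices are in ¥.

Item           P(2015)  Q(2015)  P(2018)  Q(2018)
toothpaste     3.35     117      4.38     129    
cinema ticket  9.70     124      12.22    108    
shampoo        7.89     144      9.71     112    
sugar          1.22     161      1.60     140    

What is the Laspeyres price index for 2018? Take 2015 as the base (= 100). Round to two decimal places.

Laspeyres price index uses base-period quantities as weights.
ΣP(2018)·Q(2015) = 4.38×117 + 12.22×124 + 9.71×144 + 1.60×161 = 512.46 + 1515.28 + 1398.24 + 257.6 = 3683.58
ΣP(2015)·Q(2015) = 3.35×117 + 9.70×124 + 7.89×144 + 1.22×161 = 391.95 + 1202.8 + 1136.16 + 196.42 = 2927.33
Index = 3683.58 / 2927.33 × 100 = 125.8341

125.83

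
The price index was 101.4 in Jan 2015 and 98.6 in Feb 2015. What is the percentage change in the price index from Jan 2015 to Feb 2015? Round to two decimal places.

-2.76%

Change = (98.6 − 101.4) / 101.4 × 100
       = -2.8 / 101.4 × 100 = -2.7613%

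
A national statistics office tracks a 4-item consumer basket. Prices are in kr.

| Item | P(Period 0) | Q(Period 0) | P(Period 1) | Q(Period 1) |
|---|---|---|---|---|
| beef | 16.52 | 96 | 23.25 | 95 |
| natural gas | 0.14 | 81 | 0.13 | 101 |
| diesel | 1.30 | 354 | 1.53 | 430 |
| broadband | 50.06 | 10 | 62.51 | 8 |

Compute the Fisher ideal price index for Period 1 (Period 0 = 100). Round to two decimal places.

133.09

Laspeyres component (base-period weights):
ΣP(Period 1)Q(Period 0) = 23.25×96 + 0.13×81 + 1.53×354 + 62.51×10 = 2232 + 10.53 + 541.62 + 625.1 = 3409.25
ΣP(Period 0)Q(Period 0) = 16.52×96 + 0.14×81 + 1.30×354 + 50.06×10 = 1585.92 + 11.34 + 460.2 + 500.6 = 2558.06
L = 3409.25 / 2558.06 × 100 = 133.2748
Paasche component (current-period weights):
ΣP(Period 1)Q(Period 1) = 23.25×95 + 0.13×101 + 1.53×430 + 62.51×8 = 2208.75 + 13.13 + 657.9 + 500.08 = 3379.86
ΣP(Period 0)Q(Period 1) = 16.52×95 + 0.14×101 + 1.30×430 + 50.06×8 = 1569.4 + 14.14 + 559 + 400.48 = 2543.02
P = 3379.86 / 2543.02 × 100 = 132.9073
Fisher = √(L × P) = √(133.2748 × 132.9073) = 133.0910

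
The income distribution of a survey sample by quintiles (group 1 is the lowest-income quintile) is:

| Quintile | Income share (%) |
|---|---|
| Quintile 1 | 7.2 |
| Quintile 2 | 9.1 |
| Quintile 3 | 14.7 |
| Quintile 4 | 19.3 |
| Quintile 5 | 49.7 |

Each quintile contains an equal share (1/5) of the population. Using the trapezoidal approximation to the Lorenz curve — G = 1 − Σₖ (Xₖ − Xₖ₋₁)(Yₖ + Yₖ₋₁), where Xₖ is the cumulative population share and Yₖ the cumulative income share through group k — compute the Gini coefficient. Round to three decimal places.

0.381

Cumulative income shares Yₖ: 0.0720, 0.1630, 0.3100, 0.5030, 1.0000
Σ (Xₖ−Xₖ₋₁)(Yₖ+Yₖ₋₁) = (1/5)(0.0720+0.0000) + (1/5)(0.1630+0.0720) + (1/5)(0.3100+0.1630) + (1/5)(0.5030+0.3100) + (1/5)(1.0000+0.5030)
  = 0.0144 + 0.0470 + 0.0946 + 0.1626 + 0.3006 = 0.6192
G = 1 − 0.6192 = 0.3808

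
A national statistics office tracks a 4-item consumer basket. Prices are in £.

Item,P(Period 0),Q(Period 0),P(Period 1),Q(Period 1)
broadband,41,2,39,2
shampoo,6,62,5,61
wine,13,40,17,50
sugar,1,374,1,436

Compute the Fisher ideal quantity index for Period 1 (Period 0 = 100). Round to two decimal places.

Laspeyres component (base-period weights):
ΣP(Period 0)Q(Period 1) = 41×2 + 6×61 + 13×50 + 1×436 = 82 + 366 + 650 + 436 = 1534
ΣP(Period 0)Q(Period 0) = 41×2 + 6×62 + 13×40 + 1×374 = 82 + 372 + 520 + 374 = 1348
L = 1534 / 1348 × 100 = 113.7982
Paasche component (current-period weights):
ΣP(Period 1)Q(Period 1) = 39×2 + 5×61 + 17×50 + 1×436 = 78 + 305 + 850 + 436 = 1669
ΣP(Period 1)Q(Period 0) = 39×2 + 5×62 + 17×40 + 1×374 = 78 + 310 + 680 + 374 = 1442
P = 1669 / 1442 × 100 = 115.7420
Fisher = √(L × P) = √(113.7982 × 115.7420) = 114.7660

114.77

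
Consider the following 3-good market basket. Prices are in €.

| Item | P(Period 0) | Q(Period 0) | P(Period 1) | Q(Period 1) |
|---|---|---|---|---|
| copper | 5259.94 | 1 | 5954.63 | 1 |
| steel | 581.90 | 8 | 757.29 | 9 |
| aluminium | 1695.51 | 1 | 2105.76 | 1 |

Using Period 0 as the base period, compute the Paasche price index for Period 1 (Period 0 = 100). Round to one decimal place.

Paasche price index uses current-period quantities as weights.
ΣP(Period 1)·Q(Period 1) = 5954.63×1 + 757.29×9 + 2105.76×1 = 5954.63 + 6815.61 + 2105.76 = 14876
ΣP(Period 0)·Q(Period 1) = 5259.94×1 + 581.90×9 + 1695.51×1 = 5259.94 + 5237.1 + 1695.51 = 12192.55
Index = 14876 / 12192.55 × 100 = 122.0089

122.0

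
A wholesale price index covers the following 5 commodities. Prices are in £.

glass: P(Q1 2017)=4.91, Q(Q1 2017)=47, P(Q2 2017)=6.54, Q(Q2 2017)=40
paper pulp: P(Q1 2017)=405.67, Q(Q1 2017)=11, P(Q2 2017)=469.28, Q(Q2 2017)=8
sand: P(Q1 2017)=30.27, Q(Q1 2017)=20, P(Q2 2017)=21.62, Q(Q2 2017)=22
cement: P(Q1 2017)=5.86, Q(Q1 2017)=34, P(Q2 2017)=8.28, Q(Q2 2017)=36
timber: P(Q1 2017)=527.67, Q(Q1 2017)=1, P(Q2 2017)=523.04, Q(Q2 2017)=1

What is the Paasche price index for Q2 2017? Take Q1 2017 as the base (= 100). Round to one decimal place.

109.6

Paasche price index uses current-period quantities as weights.
ΣP(Q2 2017)·Q(Q2 2017) = 6.54×40 + 469.28×8 + 21.62×22 + 8.28×36 + 523.04×1 = 261.6 + 3754.24 + 475.64 + 298.08 + 523.04 = 5312.6
ΣP(Q1 2017)·Q(Q2 2017) = 4.91×40 + 405.67×8 + 30.27×22 + 5.86×36 + 527.67×1 = 196.4 + 3245.36 + 665.94 + 210.96 + 527.67 = 4846.33
Index = 5312.6 / 4846.33 × 100 = 109.6211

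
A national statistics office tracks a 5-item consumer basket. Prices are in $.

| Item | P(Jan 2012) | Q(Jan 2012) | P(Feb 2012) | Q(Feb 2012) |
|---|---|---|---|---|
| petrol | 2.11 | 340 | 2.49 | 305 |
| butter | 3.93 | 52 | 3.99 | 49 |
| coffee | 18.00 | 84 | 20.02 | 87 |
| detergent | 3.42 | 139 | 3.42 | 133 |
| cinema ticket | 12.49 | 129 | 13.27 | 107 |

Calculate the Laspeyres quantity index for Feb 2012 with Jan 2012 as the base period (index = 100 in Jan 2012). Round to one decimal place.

92.8

Laspeyres quantity index uses base-period prices as weights.
ΣP(Jan 2012)·Q(Feb 2012) = 2.11×305 + 3.93×49 + 18.00×87 + 3.42×133 + 12.49×107 = 643.55 + 192.57 + 1566 + 454.86 + 1336.43 = 4193.41
ΣP(Jan 2012)·Q(Jan 2012) = 2.11×340 + 3.93×52 + 18.00×84 + 3.42×139 + 12.49×129 = 717.4 + 204.36 + 1512 + 475.38 + 1611.21 = 4520.35
Index = 4193.41 / 4520.35 × 100 = 92.7674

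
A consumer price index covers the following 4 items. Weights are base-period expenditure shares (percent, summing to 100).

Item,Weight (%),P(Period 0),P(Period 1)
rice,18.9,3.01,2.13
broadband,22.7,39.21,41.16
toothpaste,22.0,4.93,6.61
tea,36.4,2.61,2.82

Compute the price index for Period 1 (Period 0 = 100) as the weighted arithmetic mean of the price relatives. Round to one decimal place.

106.0

rice: 18.9 × (2.13/3.01) = 18.9 × 0.707641 = 13.3744
broadband: 22.7 × (41.16/39.21) = 22.7 × 1.049732 = 23.8289
toothpaste: 22.0 × (6.61/4.93) = 22.0 × 1.340771 = 29.4970
tea: 36.4 × (2.82/2.61) = 36.4 × 1.080460 = 39.3287
Index = Σ wᵢ·(p₁ᵢ/p₀ᵢ) = 13.3744 + 23.8289 + 29.4970 + 39.3287 = 106.0290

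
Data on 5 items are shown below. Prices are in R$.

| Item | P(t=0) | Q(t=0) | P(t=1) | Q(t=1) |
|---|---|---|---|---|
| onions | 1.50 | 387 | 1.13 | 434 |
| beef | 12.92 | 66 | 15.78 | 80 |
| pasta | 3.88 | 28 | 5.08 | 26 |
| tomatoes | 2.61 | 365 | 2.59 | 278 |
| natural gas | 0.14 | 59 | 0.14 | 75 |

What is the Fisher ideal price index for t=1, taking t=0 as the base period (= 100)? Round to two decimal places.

103.30

Laspeyres component (base-period weights):
ΣP(t=1)Q(t=0) = 1.13×387 + 15.78×66 + 5.08×28 + 2.59×365 + 0.14×59 = 437.31 + 1041.48 + 142.24 + 945.35 + 8.26 = 2574.64
ΣP(t=0)Q(t=0) = 1.50×387 + 12.92×66 + 3.88×28 + 2.61×365 + 0.14×59 = 580.5 + 852.72 + 108.64 + 952.65 + 8.26 = 2502.77
L = 2574.64 / 2502.77 × 100 = 102.8716
Paasche component (current-period weights):
ΣP(t=1)Q(t=1) = 1.13×434 + 15.78×80 + 5.08×26 + 2.59×278 + 0.14×75 = 490.42 + 1262.4 + 132.08 + 720.02 + 10.5 = 2615.42
ΣP(t=0)Q(t=1) = 1.50×434 + 12.92×80 + 3.88×26 + 2.61×278 + 0.14×75 = 651 + 1033.6 + 100.88 + 725.58 + 10.5 = 2521.56
P = 2615.42 / 2521.56 × 100 = 103.7223
Fisher = √(L × P) = √(102.8716 × 103.7223) = 103.2961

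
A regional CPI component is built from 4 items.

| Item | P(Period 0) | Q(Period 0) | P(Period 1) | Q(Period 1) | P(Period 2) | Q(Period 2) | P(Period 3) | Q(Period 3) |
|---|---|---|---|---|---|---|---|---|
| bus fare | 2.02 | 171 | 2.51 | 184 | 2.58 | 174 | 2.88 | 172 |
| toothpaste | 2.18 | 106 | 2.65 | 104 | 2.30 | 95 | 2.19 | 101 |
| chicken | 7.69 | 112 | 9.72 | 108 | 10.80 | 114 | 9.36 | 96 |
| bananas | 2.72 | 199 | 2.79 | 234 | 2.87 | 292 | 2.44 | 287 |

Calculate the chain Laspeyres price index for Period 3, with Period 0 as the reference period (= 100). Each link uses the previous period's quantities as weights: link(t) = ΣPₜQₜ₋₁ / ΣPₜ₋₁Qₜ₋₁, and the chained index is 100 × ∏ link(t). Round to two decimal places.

Link Period 0→Period 1:
ΣP(Period 1)Q(Period 0) = 2.51×171 + 2.65×106 + 9.72×112 + 2.79×199 = 429.21 + 280.9 + 1088.64 + 555.21 = 2353.96
ΣP(Period 0)Q(Period 0) = 2.02×171 + 2.18×106 + 7.69×112 + 2.72×199 = 345.42 + 231.08 + 861.28 + 541.28 = 1979.06
link = 2353.96/1979.06 = 1.189433
Link Period 1→Period 2:
ΣP(Period 2)Q(Period 1) = 2.58×184 + 2.30×104 + 10.80×108 + 2.87×234 = 474.72 + 239.2 + 1166.4 + 671.58 = 2551.9
ΣP(Period 1)Q(Period 1) = 2.51×184 + 2.65×104 + 9.72×108 + 2.79×234 = 461.84 + 275.6 + 1049.76 + 652.86 = 2440.06
link = 2551.9/2440.06 = 1.045835
Link Period 2→Period 3:
ΣP(Period 3)Q(Period 2) = 2.88×174 + 2.19×95 + 9.36×114 + 2.44×292 = 501.12 + 208.05 + 1067.04 + 712.48 = 2488.69
ΣP(Period 2)Q(Period 2) = 2.58×174 + 2.30×95 + 10.80×114 + 2.87×292 = 448.92 + 218.5 + 1231.2 + 838.04 = 2736.66
link = 2488.69/2736.66 = 0.909390
Chained index = 100 × 1.189433 × 1.045835 × 0.909390 = 113.1236

113.12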